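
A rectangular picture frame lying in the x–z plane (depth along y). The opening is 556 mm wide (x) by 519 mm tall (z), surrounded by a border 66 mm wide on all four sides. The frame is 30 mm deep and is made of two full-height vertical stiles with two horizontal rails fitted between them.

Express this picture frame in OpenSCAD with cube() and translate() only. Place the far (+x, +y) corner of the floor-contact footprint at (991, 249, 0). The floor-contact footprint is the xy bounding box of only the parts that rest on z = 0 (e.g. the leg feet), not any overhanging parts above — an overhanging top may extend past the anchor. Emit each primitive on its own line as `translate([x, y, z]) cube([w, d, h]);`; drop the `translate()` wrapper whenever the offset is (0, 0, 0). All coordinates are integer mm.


translate([303, 219, 0]) cube([66, 30, 651]);
translate([925, 219, 0]) cube([66, 30, 651]);
translate([369, 219, 0]) cube([556, 30, 66]);
translate([369, 219, 585]) cube([556, 30, 66]);


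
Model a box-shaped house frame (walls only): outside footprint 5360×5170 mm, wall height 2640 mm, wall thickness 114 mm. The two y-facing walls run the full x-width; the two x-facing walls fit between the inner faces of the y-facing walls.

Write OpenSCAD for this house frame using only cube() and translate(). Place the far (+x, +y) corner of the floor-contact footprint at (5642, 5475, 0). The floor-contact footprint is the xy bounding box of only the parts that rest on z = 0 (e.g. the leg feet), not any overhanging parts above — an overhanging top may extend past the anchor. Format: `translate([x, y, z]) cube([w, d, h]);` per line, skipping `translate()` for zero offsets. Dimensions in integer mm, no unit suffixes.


translate([282, 305, 0]) cube([5360, 114, 2640]);
translate([282, 5361, 0]) cube([5360, 114, 2640]);
translate([282, 419, 0]) cube([114, 4942, 2640]);
translate([5528, 419, 0]) cube([114, 4942, 2640]);


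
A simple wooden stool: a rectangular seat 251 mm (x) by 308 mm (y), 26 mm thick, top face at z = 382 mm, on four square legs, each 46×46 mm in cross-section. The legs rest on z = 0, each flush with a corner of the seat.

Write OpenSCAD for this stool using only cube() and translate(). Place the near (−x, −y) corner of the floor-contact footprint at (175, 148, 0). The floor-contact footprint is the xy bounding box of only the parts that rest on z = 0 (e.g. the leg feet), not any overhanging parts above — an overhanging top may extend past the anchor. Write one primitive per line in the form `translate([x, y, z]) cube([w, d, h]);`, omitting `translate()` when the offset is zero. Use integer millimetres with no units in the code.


translate([175, 148, 356]) cube([251, 308, 26]);
translate([175, 148, 0]) cube([46, 46, 356]);
translate([380, 148, 0]) cube([46, 46, 356]);
translate([175, 410, 0]) cube([46, 46, 356]);
translate([380, 410, 0]) cube([46, 46, 356]);


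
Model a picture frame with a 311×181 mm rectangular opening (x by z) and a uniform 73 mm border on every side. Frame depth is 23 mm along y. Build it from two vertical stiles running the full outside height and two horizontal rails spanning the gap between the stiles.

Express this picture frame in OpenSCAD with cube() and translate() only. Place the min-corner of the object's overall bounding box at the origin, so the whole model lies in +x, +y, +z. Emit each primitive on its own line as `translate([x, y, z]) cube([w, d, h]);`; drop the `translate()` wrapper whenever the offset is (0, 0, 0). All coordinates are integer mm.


cube([73, 23, 327]);
translate([384, 0, 0]) cube([73, 23, 327]);
translate([73, 0, 0]) cube([311, 23, 73]);
translate([73, 0, 254]) cube([311, 23, 73]);


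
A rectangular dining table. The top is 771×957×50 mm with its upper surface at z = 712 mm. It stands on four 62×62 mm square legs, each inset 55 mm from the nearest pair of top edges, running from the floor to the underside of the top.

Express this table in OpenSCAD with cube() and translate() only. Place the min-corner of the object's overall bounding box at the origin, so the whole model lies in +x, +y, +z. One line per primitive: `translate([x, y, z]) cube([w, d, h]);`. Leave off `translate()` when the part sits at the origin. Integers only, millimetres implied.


// leg_h = 712 - 50 = 662
translate([0, 0, 662]) cube([771, 957, 50]);
translate([55, 55, 0]) cube([62, 62, 662]);
translate([654, 55, 0]) cube([62, 62, 662]);
translate([55, 840, 0]) cube([62, 62, 662]);
translate([654, 840, 0]) cube([62, 62, 662]);


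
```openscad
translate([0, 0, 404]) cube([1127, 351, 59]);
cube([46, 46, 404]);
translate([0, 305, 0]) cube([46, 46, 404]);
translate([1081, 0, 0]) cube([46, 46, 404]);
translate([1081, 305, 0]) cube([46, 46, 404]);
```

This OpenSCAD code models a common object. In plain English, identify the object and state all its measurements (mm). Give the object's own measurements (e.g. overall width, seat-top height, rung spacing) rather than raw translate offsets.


A long wooden bench with a 1127 mm (x) × 351 mm (y) seat, 59 mm thick, its top surface 463 mm above the floor. Four 46 mm square legs at the seat corners, flush with the edges, run from z = 0 to the seat underside.


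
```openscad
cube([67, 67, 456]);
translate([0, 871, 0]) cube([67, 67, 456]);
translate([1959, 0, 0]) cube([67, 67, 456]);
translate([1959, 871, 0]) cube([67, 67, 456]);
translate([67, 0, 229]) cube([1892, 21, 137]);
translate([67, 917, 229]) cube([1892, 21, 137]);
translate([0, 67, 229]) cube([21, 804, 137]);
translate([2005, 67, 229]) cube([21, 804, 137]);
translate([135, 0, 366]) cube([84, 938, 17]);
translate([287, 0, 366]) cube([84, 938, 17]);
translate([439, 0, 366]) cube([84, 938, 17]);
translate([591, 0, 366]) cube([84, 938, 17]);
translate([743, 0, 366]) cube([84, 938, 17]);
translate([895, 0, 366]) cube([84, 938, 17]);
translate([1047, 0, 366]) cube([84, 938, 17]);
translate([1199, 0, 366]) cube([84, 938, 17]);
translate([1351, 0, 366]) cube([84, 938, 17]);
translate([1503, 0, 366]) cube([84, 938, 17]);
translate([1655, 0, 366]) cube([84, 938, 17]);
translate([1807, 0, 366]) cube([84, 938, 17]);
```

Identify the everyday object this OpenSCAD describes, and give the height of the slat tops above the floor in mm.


A bed frame. The slat-top height is 383 mm.

Four posts, four rails, and a row of slats — a bed frame. Slats sit on the rails at z = 229 + 137 = 366; with slat thickness 17, the top is 383 mm.


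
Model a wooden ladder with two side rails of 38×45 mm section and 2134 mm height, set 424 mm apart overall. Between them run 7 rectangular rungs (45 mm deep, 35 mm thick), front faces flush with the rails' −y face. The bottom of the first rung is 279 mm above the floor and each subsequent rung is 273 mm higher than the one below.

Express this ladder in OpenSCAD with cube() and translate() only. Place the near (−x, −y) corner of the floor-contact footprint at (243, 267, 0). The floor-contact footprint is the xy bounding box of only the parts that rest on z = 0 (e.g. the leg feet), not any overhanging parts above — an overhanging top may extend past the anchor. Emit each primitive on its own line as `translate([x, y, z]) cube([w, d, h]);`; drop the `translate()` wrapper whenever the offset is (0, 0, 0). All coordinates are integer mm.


translate([243, 267, 0]) cube([38, 45, 2134]);
translate([629, 267, 0]) cube([38, 45, 2134]);
translate([281, 267, 279]) cube([348, 45, 35]);
translate([281, 267, 552]) cube([348, 45, 35]);
translate([281, 267, 825]) cube([348, 45, 35]);
translate([281, 267, 1098]) cube([348, 45, 35]);
translate([281, 267, 1371]) cube([348, 45, 35]);
translate([281, 267, 1644]) cube([348, 45, 35]);
translate([281, 267, 1917]) cube([348, 45, 35]);


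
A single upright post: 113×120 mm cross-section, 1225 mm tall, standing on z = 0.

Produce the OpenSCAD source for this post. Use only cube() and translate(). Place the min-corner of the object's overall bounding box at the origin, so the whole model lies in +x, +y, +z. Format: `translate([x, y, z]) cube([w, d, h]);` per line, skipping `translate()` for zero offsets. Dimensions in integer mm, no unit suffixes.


cube([113, 120, 1225]);


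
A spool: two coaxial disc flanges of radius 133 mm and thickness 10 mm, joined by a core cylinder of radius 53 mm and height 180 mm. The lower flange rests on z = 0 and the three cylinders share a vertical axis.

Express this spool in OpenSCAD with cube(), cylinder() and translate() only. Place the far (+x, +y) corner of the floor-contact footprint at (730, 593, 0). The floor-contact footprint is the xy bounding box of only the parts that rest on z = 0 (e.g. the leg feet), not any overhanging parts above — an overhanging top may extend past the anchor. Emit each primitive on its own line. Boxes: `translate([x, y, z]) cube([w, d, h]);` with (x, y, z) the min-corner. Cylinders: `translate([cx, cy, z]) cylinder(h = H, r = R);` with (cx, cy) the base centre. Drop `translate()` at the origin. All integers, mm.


translate([597, 460, 0]) cylinder(h = 10, r = 133);
translate([597, 460, 10]) cylinder(h = 180, r = 53);
translate([597, 460, 190]) cylinder(h = 10, r = 133);


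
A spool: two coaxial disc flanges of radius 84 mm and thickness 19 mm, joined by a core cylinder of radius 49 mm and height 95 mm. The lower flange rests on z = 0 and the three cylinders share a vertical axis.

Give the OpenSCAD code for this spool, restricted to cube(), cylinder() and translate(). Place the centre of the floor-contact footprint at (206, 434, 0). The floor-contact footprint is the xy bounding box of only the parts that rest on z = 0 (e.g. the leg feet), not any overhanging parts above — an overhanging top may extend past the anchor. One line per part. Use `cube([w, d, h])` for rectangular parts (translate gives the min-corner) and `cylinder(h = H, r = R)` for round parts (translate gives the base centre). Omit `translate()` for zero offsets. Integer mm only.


translate([206, 434, 0]) cylinder(h = 19, r = 84);
translate([206, 434, 19]) cylinder(h = 95, r = 49);
translate([206, 434, 114]) cylinder(h = 19, r = 84);


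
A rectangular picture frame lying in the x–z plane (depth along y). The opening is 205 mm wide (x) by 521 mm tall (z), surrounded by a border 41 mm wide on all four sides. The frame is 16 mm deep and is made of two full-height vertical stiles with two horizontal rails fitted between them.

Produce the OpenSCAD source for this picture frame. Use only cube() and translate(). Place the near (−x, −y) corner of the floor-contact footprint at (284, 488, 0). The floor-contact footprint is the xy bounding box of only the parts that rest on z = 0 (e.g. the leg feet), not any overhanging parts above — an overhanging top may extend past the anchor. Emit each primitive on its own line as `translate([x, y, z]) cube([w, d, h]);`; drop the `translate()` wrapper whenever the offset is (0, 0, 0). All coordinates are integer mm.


translate([284, 488, 0]) cube([41, 16, 603]);
translate([530, 488, 0]) cube([41, 16, 603]);
translate([325, 488, 0]) cube([205, 16, 41]);
translate([325, 488, 562]) cube([205, 16, 41]);


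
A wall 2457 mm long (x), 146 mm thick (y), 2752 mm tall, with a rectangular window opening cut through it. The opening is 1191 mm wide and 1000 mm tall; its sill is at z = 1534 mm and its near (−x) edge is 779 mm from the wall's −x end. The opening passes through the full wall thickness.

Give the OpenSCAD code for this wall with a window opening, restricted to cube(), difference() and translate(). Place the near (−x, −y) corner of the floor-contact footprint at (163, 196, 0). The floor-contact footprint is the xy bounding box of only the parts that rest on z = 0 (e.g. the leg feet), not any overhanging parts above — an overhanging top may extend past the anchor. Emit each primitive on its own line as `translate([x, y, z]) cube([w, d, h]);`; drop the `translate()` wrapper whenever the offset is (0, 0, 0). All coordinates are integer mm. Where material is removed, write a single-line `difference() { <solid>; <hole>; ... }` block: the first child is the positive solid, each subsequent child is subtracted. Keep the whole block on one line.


difference() { translate([163, 196, 0]) cube([2457, 146, 2752]); translate([942, 196, 1534]) cube([1191, 146, 1000]); }


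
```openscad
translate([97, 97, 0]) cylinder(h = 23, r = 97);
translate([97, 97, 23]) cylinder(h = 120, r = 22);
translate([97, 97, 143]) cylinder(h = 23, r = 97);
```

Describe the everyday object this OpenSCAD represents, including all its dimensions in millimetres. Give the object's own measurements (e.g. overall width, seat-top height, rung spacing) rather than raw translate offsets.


A spool: two coaxial disc flanges of radius 97 mm and thickness 23 mm, joined by a core cylinder of radius 22 mm and height 120 mm. The lower flange rests on z = 0 and the three cylinders share a vertical axis.


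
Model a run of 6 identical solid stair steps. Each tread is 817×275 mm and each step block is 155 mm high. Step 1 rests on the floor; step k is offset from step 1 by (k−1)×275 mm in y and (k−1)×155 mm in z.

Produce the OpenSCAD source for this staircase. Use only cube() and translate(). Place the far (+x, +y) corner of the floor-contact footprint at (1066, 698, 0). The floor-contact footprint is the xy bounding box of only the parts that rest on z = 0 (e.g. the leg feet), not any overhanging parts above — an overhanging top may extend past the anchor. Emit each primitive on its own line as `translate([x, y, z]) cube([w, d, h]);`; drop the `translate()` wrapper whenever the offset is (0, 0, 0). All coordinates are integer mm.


translate([249, 423, 0]) cube([817, 275, 155]);
translate([249, 698, 155]) cube([817, 275, 155]);
translate([249, 973, 310]) cube([817, 275, 155]);
translate([249, 1248, 465]) cube([817, 275, 155]);
translate([249, 1523, 620]) cube([817, 275, 155]);
translate([249, 1798, 775]) cube([817, 275, 155]);


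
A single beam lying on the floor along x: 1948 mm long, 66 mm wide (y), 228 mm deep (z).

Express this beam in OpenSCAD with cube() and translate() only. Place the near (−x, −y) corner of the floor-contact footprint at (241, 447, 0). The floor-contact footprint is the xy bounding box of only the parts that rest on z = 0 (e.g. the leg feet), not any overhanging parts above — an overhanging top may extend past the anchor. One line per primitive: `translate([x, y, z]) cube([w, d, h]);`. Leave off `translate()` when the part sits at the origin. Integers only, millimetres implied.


translate([241, 447, 0]) cube([1948, 66, 228]);


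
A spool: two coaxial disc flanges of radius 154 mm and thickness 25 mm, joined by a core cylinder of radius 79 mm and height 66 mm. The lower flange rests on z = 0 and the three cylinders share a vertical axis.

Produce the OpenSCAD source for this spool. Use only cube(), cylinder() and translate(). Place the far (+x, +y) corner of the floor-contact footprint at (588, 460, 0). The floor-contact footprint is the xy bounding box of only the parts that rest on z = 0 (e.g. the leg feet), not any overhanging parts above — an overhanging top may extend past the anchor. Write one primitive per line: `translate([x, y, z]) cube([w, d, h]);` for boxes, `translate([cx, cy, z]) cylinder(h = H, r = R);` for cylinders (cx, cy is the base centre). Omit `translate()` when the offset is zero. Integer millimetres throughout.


translate([434, 306, 0]) cylinder(h = 25, r = 154);
translate([434, 306, 25]) cylinder(h = 66, r = 79);
translate([434, 306, 91]) cylinder(h = 25, r = 154);


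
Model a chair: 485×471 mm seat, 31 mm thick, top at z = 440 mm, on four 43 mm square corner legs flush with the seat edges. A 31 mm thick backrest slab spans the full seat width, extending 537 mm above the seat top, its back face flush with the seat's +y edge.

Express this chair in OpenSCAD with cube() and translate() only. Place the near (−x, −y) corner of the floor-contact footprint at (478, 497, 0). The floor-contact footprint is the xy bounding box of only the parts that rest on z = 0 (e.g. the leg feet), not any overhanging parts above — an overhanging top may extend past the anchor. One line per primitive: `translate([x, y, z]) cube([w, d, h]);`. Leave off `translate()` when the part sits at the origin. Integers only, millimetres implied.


// leg_h = 440 - 31 = 409
translate([478, 497, 409]) cube([485, 471, 31]);
translate([478, 497, 0]) cube([43, 43, 409]);
translate([920, 497, 0]) cube([43, 43, 409]);
translate([478, 925, 0]) cube([43, 43, 409]);
translate([920, 925, 0]) cube([43, 43, 409]);
translate([478, 937, 440]) cube([485, 31, 537]);


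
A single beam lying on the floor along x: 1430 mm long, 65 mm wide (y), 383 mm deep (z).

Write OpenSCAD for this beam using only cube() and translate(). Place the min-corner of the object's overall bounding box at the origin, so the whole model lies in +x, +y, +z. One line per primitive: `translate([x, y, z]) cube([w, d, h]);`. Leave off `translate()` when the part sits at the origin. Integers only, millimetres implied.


cube([1430, 65, 383]);


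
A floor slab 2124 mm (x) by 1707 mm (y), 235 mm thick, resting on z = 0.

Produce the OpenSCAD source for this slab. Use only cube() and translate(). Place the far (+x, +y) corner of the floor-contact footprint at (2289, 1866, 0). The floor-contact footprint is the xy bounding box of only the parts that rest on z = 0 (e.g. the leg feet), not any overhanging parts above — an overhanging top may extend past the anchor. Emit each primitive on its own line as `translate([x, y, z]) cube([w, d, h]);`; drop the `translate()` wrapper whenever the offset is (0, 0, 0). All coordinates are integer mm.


translate([165, 159, 0]) cube([2124, 1707, 235]);


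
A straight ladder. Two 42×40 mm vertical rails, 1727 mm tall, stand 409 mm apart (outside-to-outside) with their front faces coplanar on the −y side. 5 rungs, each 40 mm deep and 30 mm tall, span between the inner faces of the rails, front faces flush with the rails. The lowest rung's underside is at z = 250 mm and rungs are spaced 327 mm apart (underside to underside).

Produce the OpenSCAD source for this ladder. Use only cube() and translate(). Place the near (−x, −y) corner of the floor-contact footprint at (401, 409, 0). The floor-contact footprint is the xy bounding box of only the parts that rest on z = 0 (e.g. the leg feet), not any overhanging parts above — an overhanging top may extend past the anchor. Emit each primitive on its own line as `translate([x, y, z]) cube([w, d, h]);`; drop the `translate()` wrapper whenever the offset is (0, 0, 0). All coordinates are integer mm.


// rung span = 409 - 2*42 = 325
// rung[k] z = 250 + k*327
translate([401, 409, 0]) cube([42, 40, 1727]);
translate([768, 409, 0]) cube([42, 40, 1727]);
translate([443, 409, 250]) cube([325, 40, 30]);
translate([443, 409, 577]) cube([325, 40, 30]);
translate([443, 409, 904]) cube([325, 40, 30]);
translate([443, 409, 1231]) cube([325, 40, 30]);
translate([443, 409, 1558]) cube([325, 40, 30]);


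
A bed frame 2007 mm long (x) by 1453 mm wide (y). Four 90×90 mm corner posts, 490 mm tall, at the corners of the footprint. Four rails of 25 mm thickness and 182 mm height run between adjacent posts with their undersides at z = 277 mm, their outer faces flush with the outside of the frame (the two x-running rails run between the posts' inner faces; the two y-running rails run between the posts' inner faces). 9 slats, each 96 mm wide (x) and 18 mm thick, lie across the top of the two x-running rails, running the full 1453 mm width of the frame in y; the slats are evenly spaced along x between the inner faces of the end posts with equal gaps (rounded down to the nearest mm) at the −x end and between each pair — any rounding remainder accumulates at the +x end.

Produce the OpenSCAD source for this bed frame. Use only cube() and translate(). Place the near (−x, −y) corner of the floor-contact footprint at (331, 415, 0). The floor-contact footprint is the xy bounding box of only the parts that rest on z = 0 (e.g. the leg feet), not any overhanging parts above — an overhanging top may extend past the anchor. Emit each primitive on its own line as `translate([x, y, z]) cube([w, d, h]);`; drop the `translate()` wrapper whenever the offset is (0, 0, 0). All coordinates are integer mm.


// slat z = rail_z + rail_h = 277 + 182 = 459
// slat gap = ⌊(1827 − 9·96) / 10⌋ = 96
translate([331, 415, 0]) cube([90, 90, 490]);
translate([331, 1778, 0]) cube([90, 90, 490]);
translate([2248, 415, 0]) cube([90, 90, 490]);
translate([2248, 1778, 0]) cube([90, 90, 490]);
translate([421, 415, 277]) cube([1827, 25, 182]);
translate([421, 1843, 277]) cube([1827, 25, 182]);
translate([331, 505, 277]) cube([25, 1273, 182]);
translate([2313, 505, 277]) cube([25, 1273, 182]);
translate([517, 415, 459]) cube([96, 1453, 18]);
translate([709, 415, 459]) cube([96, 1453, 18]);
translate([901, 415, 459]) cube([96, 1453, 18]);
translate([1093, 415, 459]) cube([96, 1453, 18]);
translate([1285, 415, 459]) cube([96, 1453, 18]);
translate([1477, 415, 459]) cube([96, 1453, 18]);
translate([1669, 415, 459]) cube([96, 1453, 18]);
translate([1861, 415, 459]) cube([96, 1453, 18]);
translate([2053, 415, 459]) cube([96, 1453, 18]);


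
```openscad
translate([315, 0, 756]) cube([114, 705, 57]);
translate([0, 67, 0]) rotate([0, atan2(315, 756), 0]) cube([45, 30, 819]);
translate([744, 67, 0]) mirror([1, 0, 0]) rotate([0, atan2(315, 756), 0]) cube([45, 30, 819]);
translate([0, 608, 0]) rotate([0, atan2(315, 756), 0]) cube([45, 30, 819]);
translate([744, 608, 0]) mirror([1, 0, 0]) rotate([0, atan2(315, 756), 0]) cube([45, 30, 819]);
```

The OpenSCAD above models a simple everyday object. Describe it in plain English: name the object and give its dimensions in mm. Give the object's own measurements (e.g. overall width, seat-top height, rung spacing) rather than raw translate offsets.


A sawhorse. A 114×705×57 mm beam (x, y, z) sits on two A-frame leg pairs. Each pair is two raked legs of 45×30 mm section (30 mm along y) splaying symmetrically in x. Each leg rises 756 mm vertically over 315 mm of horizontal reach and is 819 mm long along its own axis. Every leg's outer bottom edge rests on the floor and its outer top edge meets a bottom edge of the beam — the left legs (tilting toward +x) meet the beam's −x bottom edge, the right legs (their mirror images, tilting toward −x) meet its +x bottom edge — so the leg tops tuck under the beam, the beam's underside is 756 mm above the floor, and the feet are 744 mm apart outside-to-outside with the beam centred between them. The two leg pairs are set in 67 mm from either end of the beam.


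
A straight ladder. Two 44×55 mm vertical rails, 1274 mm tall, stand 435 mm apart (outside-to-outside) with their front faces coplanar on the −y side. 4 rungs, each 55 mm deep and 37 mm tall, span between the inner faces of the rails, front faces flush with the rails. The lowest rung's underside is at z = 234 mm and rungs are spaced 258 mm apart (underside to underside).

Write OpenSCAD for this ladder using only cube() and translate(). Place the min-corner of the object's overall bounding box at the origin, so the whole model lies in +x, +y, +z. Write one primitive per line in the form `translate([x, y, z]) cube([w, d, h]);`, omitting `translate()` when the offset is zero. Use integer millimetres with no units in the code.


cube([44, 55, 1274]);
translate([391, 0, 0]) cube([44, 55, 1274]);
translate([44, 0, 234]) cube([347, 55, 37]);
translate([44, 0, 492]) cube([347, 55, 37]);
translate([44, 0, 750]) cube([347, 55, 37]);
translate([44, 0, 1008]) cube([347, 55, 37]);


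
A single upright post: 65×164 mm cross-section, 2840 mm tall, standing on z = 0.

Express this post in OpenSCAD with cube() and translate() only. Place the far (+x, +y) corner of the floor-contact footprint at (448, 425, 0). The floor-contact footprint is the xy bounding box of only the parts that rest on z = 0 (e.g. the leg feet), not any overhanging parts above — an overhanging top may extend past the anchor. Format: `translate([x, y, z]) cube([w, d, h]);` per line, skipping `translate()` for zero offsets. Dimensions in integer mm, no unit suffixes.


translate([383, 261, 0]) cube([65, 164, 2840]);


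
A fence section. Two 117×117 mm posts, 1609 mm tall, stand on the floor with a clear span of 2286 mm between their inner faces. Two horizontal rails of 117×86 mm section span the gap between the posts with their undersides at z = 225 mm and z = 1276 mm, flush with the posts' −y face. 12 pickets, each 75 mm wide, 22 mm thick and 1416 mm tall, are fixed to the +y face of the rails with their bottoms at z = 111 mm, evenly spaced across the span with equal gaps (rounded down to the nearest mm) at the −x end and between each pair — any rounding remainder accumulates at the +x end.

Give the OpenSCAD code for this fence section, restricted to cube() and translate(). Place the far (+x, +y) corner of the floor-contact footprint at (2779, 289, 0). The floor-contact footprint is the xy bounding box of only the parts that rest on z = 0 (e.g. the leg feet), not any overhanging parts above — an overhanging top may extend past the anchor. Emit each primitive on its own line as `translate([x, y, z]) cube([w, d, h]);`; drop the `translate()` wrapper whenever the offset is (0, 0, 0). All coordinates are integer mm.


translate([259, 172, 0]) cube([117, 117, 1609]);
translate([2662, 172, 0]) cube([117, 117, 1609]);
translate([376, 172, 225]) cube([2286, 117, 86]);
translate([376, 172, 1276]) cube([2286, 117, 86]);
translate([482, 289, 111]) cube([75, 22, 1416]);
translate([663, 289, 111]) cube([75, 22, 1416]);
translate([844, 289, 111]) cube([75, 22, 1416]);
translate([1025, 289, 111]) cube([75, 22, 1416]);
translate([1206, 289, 111]) cube([75, 22, 1416]);
translate([1387, 289, 111]) cube([75, 22, 1416]);
translate([1568, 289, 111]) cube([75, 22, 1416]);
translate([1749, 289, 111]) cube([75, 22, 1416]);
translate([1930, 289, 111]) cube([75, 22, 1416]);
translate([2111, 289, 111]) cube([75, 22, 1416]);
translate([2292, 289, 111]) cube([75, 22, 1416]);
translate([2473, 289, 111]) cube([75, 22, 1416]);


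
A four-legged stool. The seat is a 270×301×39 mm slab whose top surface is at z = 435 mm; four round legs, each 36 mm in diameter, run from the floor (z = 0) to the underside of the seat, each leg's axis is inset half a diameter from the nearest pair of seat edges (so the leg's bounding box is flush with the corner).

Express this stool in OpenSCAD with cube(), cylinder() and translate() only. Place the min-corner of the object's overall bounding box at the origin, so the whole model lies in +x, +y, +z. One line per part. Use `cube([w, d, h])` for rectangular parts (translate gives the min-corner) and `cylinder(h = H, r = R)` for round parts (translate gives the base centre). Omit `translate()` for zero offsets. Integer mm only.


// leg_h = 435 - 39 = 396
translate([0, 0, 396]) cube([270, 301, 39]);
translate([18, 18, 0]) cylinder(h = 396, r = 18);
translate([252, 18, 0]) cylinder(h = 396, r = 18);
translate([18, 283, 0]) cylinder(h = 396, r = 18);
translate([252, 283, 0]) cylinder(h = 396, r = 18);


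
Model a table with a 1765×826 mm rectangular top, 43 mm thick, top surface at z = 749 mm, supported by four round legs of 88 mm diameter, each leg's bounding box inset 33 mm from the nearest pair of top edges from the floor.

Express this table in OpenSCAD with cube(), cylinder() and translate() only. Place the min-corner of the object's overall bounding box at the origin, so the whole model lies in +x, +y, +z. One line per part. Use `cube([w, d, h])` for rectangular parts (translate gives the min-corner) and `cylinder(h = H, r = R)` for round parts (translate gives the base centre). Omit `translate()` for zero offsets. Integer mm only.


translate([0, 0, 706]) cube([1765, 826, 43]);
translate([77, 77, 0]) cylinder(h = 706, r = 44);
translate([1688, 77, 0]) cylinder(h = 706, r = 44);
translate([77, 749, 0]) cylinder(h = 706, r = 44);
translate([1688, 749, 0]) cylinder(h = 706, r = 44);


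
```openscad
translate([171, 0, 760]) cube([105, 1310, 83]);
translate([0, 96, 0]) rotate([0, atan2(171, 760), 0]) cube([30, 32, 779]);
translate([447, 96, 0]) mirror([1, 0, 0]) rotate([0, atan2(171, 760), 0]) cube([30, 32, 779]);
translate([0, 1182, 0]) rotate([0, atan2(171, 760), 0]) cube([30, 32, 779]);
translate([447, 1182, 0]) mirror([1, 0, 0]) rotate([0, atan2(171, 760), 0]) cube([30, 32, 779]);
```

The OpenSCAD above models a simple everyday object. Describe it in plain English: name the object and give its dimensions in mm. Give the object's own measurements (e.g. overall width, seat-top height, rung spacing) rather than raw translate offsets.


A sawhorse. A 105×1310×83 mm beam (x, y, z) sits on two A-frame leg pairs. Each pair is two raked legs of 30×32 mm section (32 mm along y) splaying symmetrically in x. Each leg rises 760 mm vertically over 171 mm of horizontal reach and is 779 mm long along its own axis. Every leg's outer bottom edge rests on the floor and its outer top edge meets a bottom edge of the beam — the left legs (tilting toward +x) meet the beam's −x bottom edge, the right legs (their mirror images, tilting toward −x) meet its +x bottom edge — so the leg tops tuck under the beam, the beam's underside is 760 mm above the floor, and the feet are 447 mm apart outside-to-outside with the beam centred between them. The two leg pairs are set in 96 mm from either end of the beam.


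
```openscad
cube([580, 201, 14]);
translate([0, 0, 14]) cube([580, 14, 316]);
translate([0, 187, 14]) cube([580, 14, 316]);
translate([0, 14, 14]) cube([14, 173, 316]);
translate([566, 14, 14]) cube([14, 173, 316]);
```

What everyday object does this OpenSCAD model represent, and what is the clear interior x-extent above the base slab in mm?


An open box. The internal width is 552 mm.

A 580×201 base slab with four walls standing on it — an open box. The base is 580 mm wide and the walls are 14 mm thick, so the internal width is 580 − 2 × 14 = 552 mm.


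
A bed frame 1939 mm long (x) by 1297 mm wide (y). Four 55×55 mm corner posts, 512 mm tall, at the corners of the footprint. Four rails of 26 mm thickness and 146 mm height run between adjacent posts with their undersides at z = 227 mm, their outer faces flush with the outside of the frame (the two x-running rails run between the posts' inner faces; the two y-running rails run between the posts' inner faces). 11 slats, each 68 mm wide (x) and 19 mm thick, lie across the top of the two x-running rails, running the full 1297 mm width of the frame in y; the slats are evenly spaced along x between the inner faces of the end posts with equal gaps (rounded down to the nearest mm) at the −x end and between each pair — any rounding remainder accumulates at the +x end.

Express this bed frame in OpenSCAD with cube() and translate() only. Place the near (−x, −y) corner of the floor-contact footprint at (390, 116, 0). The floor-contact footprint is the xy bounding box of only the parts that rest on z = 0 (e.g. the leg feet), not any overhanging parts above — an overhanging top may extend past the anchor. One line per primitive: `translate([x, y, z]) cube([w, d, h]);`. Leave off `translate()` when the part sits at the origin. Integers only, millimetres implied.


translate([390, 116, 0]) cube([55, 55, 512]);
translate([390, 1358, 0]) cube([55, 55, 512]);
translate([2274, 116, 0]) cube([55, 55, 512]);
translate([2274, 1358, 0]) cube([55, 55, 512]);
translate([445, 116, 227]) cube([1829, 26, 146]);
translate([445, 1387, 227]) cube([1829, 26, 146]);
translate([390, 171, 227]) cube([26, 1187, 146]);
translate([2303, 171, 227]) cube([26, 1187, 146]);
translate([535, 116, 373]) cube([68, 1297, 19]);
translate([693, 116, 373]) cube([68, 1297, 19]);
translate([851, 116, 373]) cube([68, 1297, 19]);
translate([1009, 116, 373]) cube([68, 1297, 19]);
translate([1167, 116, 373]) cube([68, 1297, 19]);
translate([1325, 116, 373]) cube([68, 1297, 19]);
translate([1483, 116, 373]) cube([68, 1297, 19]);
translate([1641, 116, 373]) cube([68, 1297, 19]);
translate([1799, 116, 373]) cube([68, 1297, 19]);
translate([1957, 116, 373]) cube([68, 1297, 19]);
translate([2115, 116, 373]) cube([68, 1297, 19]);


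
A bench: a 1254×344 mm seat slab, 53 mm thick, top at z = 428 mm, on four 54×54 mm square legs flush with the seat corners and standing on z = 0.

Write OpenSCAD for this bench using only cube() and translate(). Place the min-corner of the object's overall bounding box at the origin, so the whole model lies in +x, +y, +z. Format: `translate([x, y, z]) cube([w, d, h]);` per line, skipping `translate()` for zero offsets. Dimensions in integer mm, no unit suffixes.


translate([0, 0, 375]) cube([1254, 344, 53]);
cube([54, 54, 375]);
translate([0, 290, 0]) cube([54, 54, 375]);
translate([1200, 0, 0]) cube([54, 54, 375]);
translate([1200, 290, 0]) cube([54, 54, 375]);


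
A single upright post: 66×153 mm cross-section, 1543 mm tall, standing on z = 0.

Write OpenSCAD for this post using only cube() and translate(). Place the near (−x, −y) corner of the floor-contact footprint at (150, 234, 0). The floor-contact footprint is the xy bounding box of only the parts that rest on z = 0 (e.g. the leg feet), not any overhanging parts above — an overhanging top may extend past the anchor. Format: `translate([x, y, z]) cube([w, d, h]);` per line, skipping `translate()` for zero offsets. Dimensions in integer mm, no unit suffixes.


translate([150, 234, 0]) cube([66, 153, 1543]);


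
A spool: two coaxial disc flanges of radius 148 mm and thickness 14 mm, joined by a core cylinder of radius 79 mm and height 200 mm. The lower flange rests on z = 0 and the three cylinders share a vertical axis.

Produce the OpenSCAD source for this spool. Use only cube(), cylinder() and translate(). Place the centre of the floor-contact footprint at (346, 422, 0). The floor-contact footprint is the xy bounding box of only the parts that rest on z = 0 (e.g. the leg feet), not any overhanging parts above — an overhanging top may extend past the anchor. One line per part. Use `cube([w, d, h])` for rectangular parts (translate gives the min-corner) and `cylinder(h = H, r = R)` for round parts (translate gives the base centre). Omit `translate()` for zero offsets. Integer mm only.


translate([346, 422, 0]) cylinder(h = 14, r = 148);
translate([346, 422, 14]) cylinder(h = 200, r = 79);
translate([346, 422, 214]) cylinder(h = 14, r = 148);


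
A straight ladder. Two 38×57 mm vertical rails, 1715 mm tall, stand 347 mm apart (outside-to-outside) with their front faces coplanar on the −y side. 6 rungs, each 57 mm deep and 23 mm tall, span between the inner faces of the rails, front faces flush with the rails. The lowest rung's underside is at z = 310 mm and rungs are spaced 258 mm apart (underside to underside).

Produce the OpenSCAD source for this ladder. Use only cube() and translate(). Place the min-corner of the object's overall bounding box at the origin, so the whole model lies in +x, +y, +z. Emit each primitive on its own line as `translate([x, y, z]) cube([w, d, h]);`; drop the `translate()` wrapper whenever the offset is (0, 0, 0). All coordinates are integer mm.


// rung span = 347 - 2*38 = 271
// rung[k] z = 310 + k*258
cube([38, 57, 1715]);
translate([309, 0, 0]) cube([38, 57, 1715]);
translate([38, 0, 310]) cube([271, 57, 23]);
translate([38, 0, 568]) cube([271, 57, 23]);
translate([38, 0, 826]) cube([271, 57, 23]);
translate([38, 0, 1084]) cube([271, 57, 23]);
translate([38, 0, 1342]) cube([271, 57, 23]);
translate([38, 0, 1600]) cube([271, 57, 23]);


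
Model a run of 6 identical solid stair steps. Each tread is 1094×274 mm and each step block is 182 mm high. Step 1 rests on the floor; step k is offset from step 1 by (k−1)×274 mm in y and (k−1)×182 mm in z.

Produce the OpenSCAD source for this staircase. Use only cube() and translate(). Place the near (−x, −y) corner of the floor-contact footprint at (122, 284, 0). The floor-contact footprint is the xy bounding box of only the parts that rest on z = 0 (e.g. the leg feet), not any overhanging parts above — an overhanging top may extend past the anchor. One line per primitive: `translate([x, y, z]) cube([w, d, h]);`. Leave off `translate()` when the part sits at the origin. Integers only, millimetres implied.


translate([122, 284, 0]) cube([1094, 274, 182]);
translate([122, 558, 182]) cube([1094, 274, 182]);
translate([122, 832, 364]) cube([1094, 274, 182]);
translate([122, 1106, 546]) cube([1094, 274, 182]);
translate([122, 1380, 728]) cube([1094, 274, 182]);
translate([122, 1654, 910]) cube([1094, 274, 182]);


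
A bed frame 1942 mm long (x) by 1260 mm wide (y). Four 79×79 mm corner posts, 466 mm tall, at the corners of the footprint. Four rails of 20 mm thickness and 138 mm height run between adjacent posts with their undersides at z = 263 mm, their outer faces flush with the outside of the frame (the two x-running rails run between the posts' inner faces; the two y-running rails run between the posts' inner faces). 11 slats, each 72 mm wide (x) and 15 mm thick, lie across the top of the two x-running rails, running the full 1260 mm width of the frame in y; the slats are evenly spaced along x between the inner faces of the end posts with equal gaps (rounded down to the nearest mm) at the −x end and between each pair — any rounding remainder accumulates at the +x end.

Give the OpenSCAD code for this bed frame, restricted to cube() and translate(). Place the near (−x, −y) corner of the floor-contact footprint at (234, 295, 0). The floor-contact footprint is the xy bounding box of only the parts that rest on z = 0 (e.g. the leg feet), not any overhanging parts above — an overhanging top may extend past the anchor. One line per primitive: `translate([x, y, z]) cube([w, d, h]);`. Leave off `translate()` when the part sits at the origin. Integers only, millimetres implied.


translate([234, 295, 0]) cube([79, 79, 466]);
translate([234, 1476, 0]) cube([79, 79, 466]);
translate([2097, 295, 0]) cube([79, 79, 466]);
translate([2097, 1476, 0]) cube([79, 79, 466]);
translate([313, 295, 263]) cube([1784, 20, 138]);
translate([313, 1535, 263]) cube([1784, 20, 138]);
translate([234, 374, 263]) cube([20, 1102, 138]);
translate([2156, 374, 263]) cube([20, 1102, 138]);
translate([395, 295, 401]) cube([72, 1260, 15]);
translate([549, 295, 401]) cube([72, 1260, 15]);
translate([703, 295, 401]) cube([72, 1260, 15]);
translate([857, 295, 401]) cube([72, 1260, 15]);
translate([1011, 295, 401]) cube([72, 1260, 15]);
translate([1165, 295, 401]) cube([72, 1260, 15]);
translate([1319, 295, 401]) cube([72, 1260, 15]);
translate([1473, 295, 401]) cube([72, 1260, 15]);
translate([1627, 295, 401]) cube([72, 1260, 15]);
translate([1781, 295, 401]) cube([72, 1260, 15]);
translate([1935, 295, 401]) cube([72, 1260, 15]);


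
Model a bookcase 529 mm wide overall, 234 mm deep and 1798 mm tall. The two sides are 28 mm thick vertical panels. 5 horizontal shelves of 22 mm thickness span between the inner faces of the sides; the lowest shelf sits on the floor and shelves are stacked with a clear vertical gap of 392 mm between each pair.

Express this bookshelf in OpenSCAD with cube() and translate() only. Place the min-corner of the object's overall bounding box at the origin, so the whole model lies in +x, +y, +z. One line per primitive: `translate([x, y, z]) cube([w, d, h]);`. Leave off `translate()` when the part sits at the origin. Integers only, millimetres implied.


cube([28, 234, 1798]);
translate([501, 0, 0]) cube([28, 234, 1798]);
translate([28, 0, 0]) cube([473, 234, 22]);
translate([28, 0, 414]) cube([473, 234, 22]);
translate([28, 0, 828]) cube([473, 234, 22]);
translate([28, 0, 1242]) cube([473, 234, 22]);
translate([28, 0, 1656]) cube([473, 234, 22]);


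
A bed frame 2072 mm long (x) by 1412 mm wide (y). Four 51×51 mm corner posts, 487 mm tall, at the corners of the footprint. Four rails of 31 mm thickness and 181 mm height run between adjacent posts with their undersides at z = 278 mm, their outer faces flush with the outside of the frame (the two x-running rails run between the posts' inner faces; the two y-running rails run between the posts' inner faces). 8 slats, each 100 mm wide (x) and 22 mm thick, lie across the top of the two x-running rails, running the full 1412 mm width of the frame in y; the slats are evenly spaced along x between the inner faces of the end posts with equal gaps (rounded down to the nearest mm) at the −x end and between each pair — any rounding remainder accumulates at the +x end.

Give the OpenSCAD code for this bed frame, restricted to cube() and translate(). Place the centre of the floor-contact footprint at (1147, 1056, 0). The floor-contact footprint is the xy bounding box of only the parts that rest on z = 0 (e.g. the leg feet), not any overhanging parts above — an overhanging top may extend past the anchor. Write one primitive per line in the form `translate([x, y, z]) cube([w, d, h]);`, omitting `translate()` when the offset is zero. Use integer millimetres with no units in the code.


translate([111, 350, 0]) cube([51, 51, 487]);
translate([111, 1711, 0]) cube([51, 51, 487]);
translate([2132, 350, 0]) cube([51, 51, 487]);
translate([2132, 1711, 0]) cube([51, 51, 487]);
translate([162, 350, 278]) cube([1970, 31, 181]);
translate([162, 1731, 278]) cube([1970, 31, 181]);
translate([111, 401, 278]) cube([31, 1310, 181]);
translate([2152, 401, 278]) cube([31, 1310, 181]);
translate([292, 350, 459]) cube([100, 1412, 22]);
translate([522, 350, 459]) cube([100, 1412, 22]);
translate([752, 350, 459]) cube([100, 1412, 22]);
translate([982, 350, 459]) cube([100, 1412, 22]);
translate([1212, 350, 459]) cube([100, 1412, 22]);
translate([1442, 350, 459]) cube([100, 1412, 22]);
translate([1672, 350, 459]) cube([100, 1412, 22]);
translate([1902, 350, 459]) cube([100, 1412, 22]);
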